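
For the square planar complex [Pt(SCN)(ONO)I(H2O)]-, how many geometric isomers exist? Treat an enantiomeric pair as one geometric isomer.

3

A square has two trans pairs of vertices; adjacent vertices are cis.
Systematic placement gives 3 geometric isomers: (H2O/ONO trans, I/SCN trans); (H2O/SCN trans, I/ONO trans); (H2O/I trans, ONO/SCN trans).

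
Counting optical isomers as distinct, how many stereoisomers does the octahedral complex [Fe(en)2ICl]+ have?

3

Each en is bidentate and must span two cis positions.
Working through the distinct placements yields 2 geometric isomers: I and Cl mutually trans; I and Cl mutually cis (chiral).
One of these lacks any improper symmetry element and so occurs as an enantiomeric pair, giving 2 + 1 = 3 stereoisomers in total.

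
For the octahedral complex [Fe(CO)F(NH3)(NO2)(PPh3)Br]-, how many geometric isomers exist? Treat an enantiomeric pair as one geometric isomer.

15

An octahedron has six vertices in three trans pairs; every non-trans pair is cis.
Systematic enumeration (placing each ligand type in turn and discarding arrangements equivalent by rotation or reflection) gives 15 geometric isomers.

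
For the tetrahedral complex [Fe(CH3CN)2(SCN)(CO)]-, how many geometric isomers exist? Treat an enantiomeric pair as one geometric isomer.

1

In a tetrahedral complex all four positions are equivalent and every pair of ligands is adjacent — there is no cis/trans distinction.
Only one geometric arrangement is possible.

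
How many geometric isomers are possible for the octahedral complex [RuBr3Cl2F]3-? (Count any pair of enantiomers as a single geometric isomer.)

3

An octahedron has six vertices in three trans pairs; every non-trans pair is cis.
Working through the distinct placements yields 3 geometric isomers: Br mer, Cl cis; Br mer, Cl trans; Br fac, Cl cis.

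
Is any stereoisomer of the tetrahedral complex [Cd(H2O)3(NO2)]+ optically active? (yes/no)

All four vertices of a tetrahedron are equivalent and mutually adjacent, so cis/trans isomerism cannot arise.
Only one geometric arrangement is possible.

no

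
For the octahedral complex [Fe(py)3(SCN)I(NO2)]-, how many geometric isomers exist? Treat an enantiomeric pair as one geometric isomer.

In an octahedral complex each vertex has one trans partner and four cis neighbours.
Working through the distinct placements yields 4 geometric isomers: py mer (3 arrangements); py fac (chiral).

4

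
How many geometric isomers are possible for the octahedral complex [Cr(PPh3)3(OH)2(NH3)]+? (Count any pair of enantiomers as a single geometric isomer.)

In an octahedral complex each vertex has one trans partner and four cis neighbours.
There are 3 geometric isomers: PPh3 mer, OH cis; PPh3 mer, OH trans; PPh3 fac, OH cis.

3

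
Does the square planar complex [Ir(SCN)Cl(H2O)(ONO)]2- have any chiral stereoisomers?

no

Working through the distinct placements yields 3 geometric isomers: (Cl/ONO trans, H2O/SCN trans); (Cl/SCN trans, H2O/ONO trans); (Cl/H2O trans, ONO/SCN trans).
Each arrangement has an internal mirror plane or centre of symmetry, so none is chiral.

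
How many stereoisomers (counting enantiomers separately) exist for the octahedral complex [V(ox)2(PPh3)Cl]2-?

3

In an octahedral complex each vertex has one trans partner and four cis neighbours.
Each ox is bidentate and must span two cis positions.
There are 2 geometric isomers: PPh3 and Cl mutually trans; PPh3 and Cl mutually cis (chiral).
One of these lacks any improper symmetry element and so occurs as an enantiomeric pair, giving 2 + 1 = 3 stereoisomers in total.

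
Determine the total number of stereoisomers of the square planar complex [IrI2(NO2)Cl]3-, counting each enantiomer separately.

2

In a square planar complex each vertex has one trans partner and two cis neighbours.
Working through the distinct placements yields 2 geometric isomers: I cis; I trans.
Each arrangement has an internal mirror plane or centre of symmetry, so none is chiral.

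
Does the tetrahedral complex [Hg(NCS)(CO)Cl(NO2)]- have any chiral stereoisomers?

All four vertices of a tetrahedron are equivalent and mutually adjacent, so cis/trans isomerism cannot arise.
Only one geometric arrangement is possible; it has no improper symmetry element, so it exists as a pair of enantiomers (2 stereoisomers).

yes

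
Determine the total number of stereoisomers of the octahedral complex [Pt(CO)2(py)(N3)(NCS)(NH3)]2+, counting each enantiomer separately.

15

In an octahedral complex each vertex has one trans partner and four cis neighbours.
Placing the ligands in turn and identifying arrangements related by rotation or reflection leaves 9 distinct geometric isomers.
Of these, 6 lack any improper symmetry element and so occur as enantiomeric pairs, giving 9 + 6 = 15 stereoisomers in total.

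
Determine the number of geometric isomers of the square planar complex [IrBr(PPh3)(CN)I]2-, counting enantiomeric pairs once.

A square has two trans pairs of vertices; adjacent vertices are cis.
Systematic placement gives 3 geometric isomers: (Br/I trans, CN/PPh3 trans); (Br/PPh3 trans, CN/I trans); (Br/CN trans, I/PPh3 trans).

3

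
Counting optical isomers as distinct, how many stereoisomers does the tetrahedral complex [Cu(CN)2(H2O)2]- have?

1

All four vertices of a tetrahedron are equivalent and mutually adjacent, so cis/trans isomerism cannot arise.
Only one geometric arrangement is possible.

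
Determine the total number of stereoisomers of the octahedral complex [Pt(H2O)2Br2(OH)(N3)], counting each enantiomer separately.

8

The six octahedral sites form three mutually perpendicular trans pairs.
There are 6 geometric isomers: H2O trans, Br trans; H2O cis, Br trans; H2O cis, Br cis (3 arrangements, 2 chiral); H2O trans, Br cis.
Of these, 2 lack any improper symmetry element and so occur as enantiomeric pairs, giving 6 + 2 = 8 stereoisomers in total.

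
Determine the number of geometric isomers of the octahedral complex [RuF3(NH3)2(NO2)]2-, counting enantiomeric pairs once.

The six octahedral sites form three mutually perpendicular trans pairs.
Systematic placement gives 3 geometric isomers: F mer, NH3 cis; F mer, NH3 trans; F fac, NH3 cis.

3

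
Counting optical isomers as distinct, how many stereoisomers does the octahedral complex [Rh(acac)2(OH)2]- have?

The six octahedral sites form three mutually perpendicular trans pairs.
Each acac is bidentate and must span two cis positions.
Systematic placement gives 2 geometric isomers: OH trans; OH cis (chiral).
One of these lacks any improper symmetry element and so occurs as an enantiomeric pair, giving 2 + 1 = 3 stereoisomers in total.

3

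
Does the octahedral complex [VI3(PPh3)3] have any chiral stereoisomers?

An octahedron has six vertices in three trans pairs; every non-trans pair is cis.
Working through the distinct placements yields 2 geometric isomers: I mer; I fac.
Each arrangement has an internal mirror plane or centre of symmetry, so none is chiral.

no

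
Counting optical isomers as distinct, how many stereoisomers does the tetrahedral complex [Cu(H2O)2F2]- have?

In a tetrahedral complex all four positions are equivalent and every pair of ligands is adjacent — there is no cis/trans distinction.
Only one geometric arrangement is possible.

1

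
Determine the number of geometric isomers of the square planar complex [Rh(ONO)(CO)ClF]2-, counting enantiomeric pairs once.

In a square planar complex each vertex has one trans partner and two cis neighbours.
Systematic placement gives 3 geometric isomers: (CO/F trans, Cl/ONO trans); (CO/ONO trans, Cl/F trans); (CO/Cl trans, F/ONO trans).

3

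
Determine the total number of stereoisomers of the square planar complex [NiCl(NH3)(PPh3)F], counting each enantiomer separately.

In a square planar complex each vertex has one trans partner and two cis neighbours.
Working through the distinct placements yields 3 geometric isomers: (Cl/NH3 trans, F/PPh3 trans); (Cl/PPh3 trans, F/NH3 trans); (Cl/F trans, NH3/PPh3 trans).
Each arrangement has an internal mirror plane or centre of symmetry, so none is chiral.

3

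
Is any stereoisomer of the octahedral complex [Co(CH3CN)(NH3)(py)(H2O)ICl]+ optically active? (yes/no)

An octahedron has six vertices in three trans pairs; every non-trans pair is cis.
Exhaustive case analysis gives 15 geometric isomers.
Of these, 15 lack any improper symmetry element and so occur as enantiomeric pairs, giving 15 + 15 = 30 stereoisomers in total.

yes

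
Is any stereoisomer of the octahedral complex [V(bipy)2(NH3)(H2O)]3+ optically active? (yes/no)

An octahedron has six vertices in three trans pairs; every non-trans pair is cis.
Each bipy is bidentate and must span two cis positions.
Working through the distinct placements yields 2 geometric isomers: NH3 and H2O mutually trans; NH3 and H2O mutually cis (chiral).
One of these lacks any improper symmetry element and so occurs as an enantiomeric pair, giving 2 + 1 = 3 stereoisomers in total.

yes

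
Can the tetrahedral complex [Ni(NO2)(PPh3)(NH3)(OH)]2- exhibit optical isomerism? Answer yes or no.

yes

In a tetrahedral complex all four positions are equivalent and every pair of ligands is adjacent — there is no cis/trans distinction.
Only one geometric arrangement is possible; it has no improper symmetry element, so it exists as a pair of enantiomers (2 stereoisomers).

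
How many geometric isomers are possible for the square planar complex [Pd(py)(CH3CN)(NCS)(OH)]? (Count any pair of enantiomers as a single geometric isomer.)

3

In a square planar complex each vertex has one trans partner and two cis neighbours.
Working through the distinct placements yields 3 geometric isomers: (CH3CN/OH trans, NCS/py trans); (CH3CN/py trans, NCS/OH trans); (CH3CN/NCS trans, OH/py trans).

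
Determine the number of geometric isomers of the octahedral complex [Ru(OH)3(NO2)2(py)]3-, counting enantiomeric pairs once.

In an octahedral complex each vertex has one trans partner and four cis neighbours.
Working through the distinct placements yields 3 geometric isomers: OH mer, NO2 trans; OH fac, NO2 cis; OH mer, NO2 cis.

3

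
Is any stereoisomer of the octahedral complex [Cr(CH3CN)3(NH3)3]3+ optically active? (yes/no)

no

In an octahedral complex each vertex has one trans partner and four cis neighbours.
The distinct arrangements are (2 in all): CH3CN mer; CH3CN fac.
Each arrangement has an internal mirror plane or centre of symmetry, so none is chiral.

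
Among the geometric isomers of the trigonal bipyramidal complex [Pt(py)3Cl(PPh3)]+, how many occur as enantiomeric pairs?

A trigonal bipyramid has two axial and three equatorial sites, which are chemically inequivalent.
Working through the distinct placements yields 4 geometric isomers: Cl axial, PPh3 axial; Cl axial, PPh3 equatorial; Cl equatorial, PPh3 axial; Cl equatorial, PPh3 equatorial.
Each arrangement has an internal mirror plane or centre of symmetry, so none is chiral.

0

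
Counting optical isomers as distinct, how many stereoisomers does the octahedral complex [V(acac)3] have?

2

An octahedron has six vertices in three trans pairs; every non-trans pair is cis.
Each acac is bidentate and must span two cis positions.
Only one geometric arrangement is possible; it has no improper symmetry element, so it exists as a pair of enantiomers (2 stereoisomers).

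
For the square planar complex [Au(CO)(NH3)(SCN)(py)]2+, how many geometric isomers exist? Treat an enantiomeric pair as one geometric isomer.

A square has two trans pairs of vertices; adjacent vertices are cis.
The distinct arrangements are (3 in all): (CO/SCN trans, NH3/py trans); (CO/py trans, NH3/SCN trans); (CO/NH3 trans, SCN/py trans).

3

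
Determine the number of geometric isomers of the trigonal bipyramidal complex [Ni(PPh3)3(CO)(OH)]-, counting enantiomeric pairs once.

A trigonal bipyramid has two axial and three equatorial sites, which are chemically inequivalent.
The distinct arrangements are (4 in all): CO axial, OH axial; CO axial, OH equatorial; CO equatorial, OH axial; CO equatorial, OH equatorial.

4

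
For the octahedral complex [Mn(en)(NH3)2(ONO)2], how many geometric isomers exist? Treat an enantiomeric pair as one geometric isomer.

3

The six octahedral sites form three mutually perpendicular trans pairs.
Each en is bidentate and must span two cis positions.
The distinct arrangements are (3 in all): NH3 trans, ONO cis; NH3 cis, ONO cis (chiral); NH3 cis, ONO trans.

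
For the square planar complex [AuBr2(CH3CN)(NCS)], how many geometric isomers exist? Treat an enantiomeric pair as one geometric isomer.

In a square planar complex each vertex has one trans partner and two cis neighbours.
Working through the distinct placements yields 2 geometric isomers: Br cis; Br trans.

2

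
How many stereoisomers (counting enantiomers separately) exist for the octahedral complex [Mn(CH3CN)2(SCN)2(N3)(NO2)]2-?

8

An octahedron has six vertices in three trans pairs; every non-trans pair is cis.
The distinct arrangements are (6 in all): CH3CN trans, SCN trans; CH3CN trans, SCN cis; CH3CN cis, SCN trans; CH3CN cis, SCN cis (3 arrangements, 2 chiral).
Of these, 2 lack any improper symmetry element and so occur as enantiomeric pairs, giving 6 + 2 = 8 stereoisomers in total.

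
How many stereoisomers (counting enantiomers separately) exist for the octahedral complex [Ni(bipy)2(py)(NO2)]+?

3

An octahedron has six vertices in three trans pairs; every non-trans pair is cis.
Each bipy is bidentate and must span two cis positions.
The distinct arrangements are (2 in all): py and NO2 mutually cis (chiral); py and NO2 mutually trans.
One of these lacks any improper symmetry element and so occurs as an enantiomeric pair, giving 2 + 1 = 3 stereoisomers in total.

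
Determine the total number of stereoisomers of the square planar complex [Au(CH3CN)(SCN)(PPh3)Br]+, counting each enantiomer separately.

3

A square has two trans pairs of vertices; adjacent vertices are cis.
Working through the distinct placements yields 3 geometric isomers: (Br/PPh3 trans, CH3CN/SCN trans); (Br/SCN trans, CH3CN/PPh3 trans); (Br/CH3CN trans, PPh3/SCN trans).
Each arrangement has an internal mirror plane or centre of symmetry, so none is chiral.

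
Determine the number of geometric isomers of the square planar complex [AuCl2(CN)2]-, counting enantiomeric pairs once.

There are 2 geometric isomers: Cl cis; Cl trans.

2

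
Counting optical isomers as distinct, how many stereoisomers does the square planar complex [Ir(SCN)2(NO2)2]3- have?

2

A square has two trans pairs of vertices; adjacent vertices are cis.
The distinct arrangements are (2 in all): SCN cis; SCN trans.
Each arrangement has an internal mirror plane or centre of symmetry, so none is chiral.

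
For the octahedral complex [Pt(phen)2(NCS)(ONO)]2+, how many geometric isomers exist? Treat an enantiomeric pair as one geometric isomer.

2

In an octahedral complex each vertex has one trans partner and four cis neighbours.
Each phen is bidentate and must span two cis positions.
Systematic placement gives 2 geometric isomers: NCS and ONO mutually trans; NCS and ONO mutually cis (chiral).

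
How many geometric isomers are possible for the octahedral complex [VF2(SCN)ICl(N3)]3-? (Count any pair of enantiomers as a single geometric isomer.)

An octahedron has six vertices in three trans pairs; every non-trans pair is cis.
Systematic enumeration (placing each ligand type in turn and discarding arrangements equivalent by rotation or reflection) gives 9 geometric isomers.

9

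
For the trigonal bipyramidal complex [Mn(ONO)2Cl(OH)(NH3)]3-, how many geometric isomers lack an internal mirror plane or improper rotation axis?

3

A trigonal bipyramid has two axial and three equatorial sites, which are chemically inequivalent.
Systematic enumeration (placing each ligand type in turn and discarding arrangements equivalent by rotation or reflection) gives 7 geometric isomers.
Of these, 3 lack any improper symmetry element and so occur as enantiomeric pairs, giving 7 + 3 = 10 stereoisomers in total.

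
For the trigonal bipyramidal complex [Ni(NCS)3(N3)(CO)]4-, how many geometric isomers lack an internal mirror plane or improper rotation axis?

0

In a trigonal bipyramid the two axial positions differ from the three equatorial ones.
There are 4 geometric isomers: N3 axial, CO axial; N3 equatorial, CO axial; N3 axial, CO equatorial; N3 equatorial, CO equatorial.
Each arrangement has an internal mirror plane or centre of symmetry, so none is chiral.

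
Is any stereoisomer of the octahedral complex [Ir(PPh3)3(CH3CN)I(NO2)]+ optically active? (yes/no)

In an octahedral complex each vertex has one trans partner and four cis neighbours.
Working through the distinct placements yields 4 geometric isomers: PPh3 mer (3 arrangements); PPh3 fac (chiral).
One of these lacks any improper symmetry element and so occurs as an enantiomeric pair, giving 4 + 1 = 5 stereoisomers in total.

yes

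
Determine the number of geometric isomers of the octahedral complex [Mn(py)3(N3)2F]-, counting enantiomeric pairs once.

An octahedron has six vertices in three trans pairs; every non-trans pair is cis.
Working through the distinct placements yields 3 geometric isomers: py mer, N3 cis; py mer, N3 trans; py fac, N3 cis.

3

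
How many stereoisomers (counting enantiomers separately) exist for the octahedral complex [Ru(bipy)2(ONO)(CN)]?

3

In an octahedral complex each vertex has one trans partner and four cis neighbours.
Each bipy is bidentate and must span two cis positions.
Systematic placement gives 2 geometric isomers: ONO and CN mutually trans; ONO and CN mutually cis (chiral).
One of these lacks any improper symmetry element and so occurs as an enantiomeric pair, giving 2 + 1 = 3 stereoisomers in total.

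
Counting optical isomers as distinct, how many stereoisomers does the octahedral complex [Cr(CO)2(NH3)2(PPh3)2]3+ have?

An octahedron has six vertices in three trans pairs; every non-trans pair is cis.
Systematic placement gives 5 geometric isomers: CO trans, NH3 trans, PPh3 trans; CO trans, NH3 cis, PPh3 cis; CO cis, NH3 cis, PPh3 trans; CO cis, NH3 cis, PPh3 cis (chiral); CO cis, NH3 trans, PPh3 cis.
One of these lacks any improper symmetry element and so occurs as an enantiomeric pair, giving 5 + 1 = 6 stereoisomers in total.

6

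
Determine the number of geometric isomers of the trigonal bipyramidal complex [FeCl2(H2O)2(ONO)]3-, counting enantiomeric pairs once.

5

A trigonal bipyramid has two axial and three equatorial sites, which are chemically inequivalent.
Exhaustive case analysis gives 5 geometric isomers.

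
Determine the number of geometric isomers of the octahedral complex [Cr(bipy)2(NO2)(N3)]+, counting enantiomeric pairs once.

Each bipy is bidentate and must span two cis positions.
The distinct arrangements are (2 in all): NO2 and N3 mutually trans; NO2 and N3 mutually cis (chiral).

2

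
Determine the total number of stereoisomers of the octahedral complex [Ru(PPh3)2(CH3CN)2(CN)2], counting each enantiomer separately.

6

An octahedron has six vertices in three trans pairs; every non-trans pair is cis.
Systematic placement gives 5 geometric isomers: PPh3 trans, CH3CN trans, CN trans; PPh3 cis, CH3CN trans, CN cis; PPh3 trans, CH3CN cis, CN cis; PPh3 cis, CH3CN cis, CN cis (chiral); PPh3 cis, CH3CN cis, CN trans.
One of these lacks any improper symmetry element and so occurs as an enantiomeric pair, giving 5 + 1 = 6 stereoisomers in total.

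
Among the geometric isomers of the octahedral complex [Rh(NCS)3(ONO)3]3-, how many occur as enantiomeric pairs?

There are 2 geometric isomers: NCS mer; NCS fac.
Each arrangement has an internal mirror plane or centre of symmetry, so none is chiral.

0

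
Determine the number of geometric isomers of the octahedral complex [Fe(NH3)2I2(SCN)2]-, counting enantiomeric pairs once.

5

There are 5 geometric isomers: NH3 trans, I trans, SCN trans; NH3 cis, I trans, SCN cis; NH3 cis, I cis, SCN trans; NH3 cis, I cis, SCN cis (chiral); NH3 trans, I cis, SCN cis.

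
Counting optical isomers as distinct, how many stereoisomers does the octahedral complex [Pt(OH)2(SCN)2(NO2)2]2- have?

An octahedron has six vertices in three trans pairs; every non-trans pair is cis.
The distinct arrangements are (5 in all): OH trans, SCN trans, NO2 trans; OH cis, SCN cis, NO2 trans; OH cis, SCN trans, NO2 cis; OH cis, SCN cis, NO2 cis (chiral); OH trans, SCN cis, NO2 cis.
One of these lacks any improper symmetry element and so occurs as an enantiomeric pair, giving 5 + 1 = 6 stereoisomers in total.

6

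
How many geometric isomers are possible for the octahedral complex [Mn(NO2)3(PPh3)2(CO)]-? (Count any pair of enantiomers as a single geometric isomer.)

3

The distinct arrangements are (3 in all): NO2 mer, PPh3 trans; NO2 fac, PPh3 cis; NO2 mer, PPh3 cis.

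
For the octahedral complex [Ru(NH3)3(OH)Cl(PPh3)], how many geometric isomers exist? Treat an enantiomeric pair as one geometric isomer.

The six octahedral sites form three mutually perpendicular trans pairs.
The distinct arrangements are (4 in all): NH3 mer (3 arrangements); NH3 fac (chiral).

4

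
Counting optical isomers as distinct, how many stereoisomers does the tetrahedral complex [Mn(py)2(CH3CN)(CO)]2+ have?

1

All four vertices of a tetrahedron are equivalent and mutually adjacent, so cis/trans isomerism cannot arise.
Only one geometric arrangement is possible.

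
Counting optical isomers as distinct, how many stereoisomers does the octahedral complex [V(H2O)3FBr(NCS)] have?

5

In an octahedral complex each vertex has one trans partner and four cis neighbours.
There are 4 geometric isomers: H2O mer (3 arrangements); H2O fac (chiral).
One of these lacks any improper symmetry element and so occurs as an enantiomeric pair, giving 4 + 1 = 5 stereoisomers in total.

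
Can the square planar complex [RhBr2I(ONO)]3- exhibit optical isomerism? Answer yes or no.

no

In a square planar complex each vertex has one trans partner and two cis neighbours.
The distinct arrangements are (2 in all): Br cis; Br trans.
Each arrangement has an internal mirror plane or centre of symmetry, so none is chiral.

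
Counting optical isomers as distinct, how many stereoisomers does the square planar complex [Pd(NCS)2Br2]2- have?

The distinct arrangements are (2 in all): NCS cis; NCS trans.
Each arrangement has an internal mirror plane or centre of symmetry, so none is chiral.

2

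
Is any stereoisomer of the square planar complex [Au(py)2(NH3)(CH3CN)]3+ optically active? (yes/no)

no

A square has two trans pairs of vertices; adjacent vertices are cis.
Systematic placement gives 2 geometric isomers: py cis; py trans.
Each arrangement has an internal mirror plane or centre of symmetry, so none is chiral.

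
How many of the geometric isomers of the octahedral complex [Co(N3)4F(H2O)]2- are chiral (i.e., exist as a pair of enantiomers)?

The distinct arrangements are (2 in all): F and H2O mutually trans; F and H2O mutually cis.
Each arrangement has an internal mirror plane or centre of symmetry, so none is chiral.

0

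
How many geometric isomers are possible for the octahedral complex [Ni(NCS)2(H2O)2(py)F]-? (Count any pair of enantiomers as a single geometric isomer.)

An octahedron has six vertices in three trans pairs; every non-trans pair is cis.
There are 6 geometric isomers: NCS cis, H2O cis (3 arrangements, 2 chiral); NCS trans, H2O cis; NCS cis, H2O trans; NCS trans, H2O trans.

6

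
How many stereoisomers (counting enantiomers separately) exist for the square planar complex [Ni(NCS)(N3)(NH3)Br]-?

Systematic placement gives 3 geometric isomers: (Br/NCS trans, N3/NH3 trans); (Br/NH3 trans, N3/NCS trans); (Br/N3 trans, NCS/NH3 trans).
Each arrangement has an internal mirror plane or centre of symmetry, so none is chiral.

3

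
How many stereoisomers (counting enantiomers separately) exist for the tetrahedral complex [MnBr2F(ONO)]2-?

1

All four vertices of a tetrahedron are equivalent and mutually adjacent, so cis/trans isomerism cannot arise.
Only one geometric arrangement is possible.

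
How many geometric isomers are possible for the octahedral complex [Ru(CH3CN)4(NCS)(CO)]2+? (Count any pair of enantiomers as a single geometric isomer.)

The six octahedral sites form three mutually perpendicular trans pairs.
Working through the distinct placements yields 2 geometric isomers: NCS and CO mutually trans; NCS and CO mutually cis.

2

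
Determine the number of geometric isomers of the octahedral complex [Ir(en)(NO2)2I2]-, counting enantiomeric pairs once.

3

Each en is bidentate and must span two cis positions.
There are 3 geometric isomers: NO2 cis, I trans; NO2 cis, I cis (chiral); NO2 trans, I cis.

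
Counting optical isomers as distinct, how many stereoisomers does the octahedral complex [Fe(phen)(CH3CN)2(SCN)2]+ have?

Each phen is bidentate and must span two cis positions.
The distinct arrangements are (3 in all): CH3CN trans, SCN cis; CH3CN cis, SCN cis (chiral); CH3CN cis, SCN trans.
One of these lacks any improper symmetry element and so occurs as an enantiomeric pair, giving 3 + 1 = 4 stereoisomers in total.

4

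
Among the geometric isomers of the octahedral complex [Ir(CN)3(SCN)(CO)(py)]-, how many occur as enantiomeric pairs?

In an octahedral complex each vertex has one trans partner and four cis neighbours.
Systematic placement gives 4 geometric isomers: CN mer (3 arrangements); CN fac (chiral).
One of these lacks any improper symmetry element and so occurs as an enantiomeric pair, giving 4 + 1 = 5 stereoisomers in total.

1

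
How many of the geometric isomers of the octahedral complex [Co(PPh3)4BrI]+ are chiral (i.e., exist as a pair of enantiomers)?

0

The six octahedral sites form three mutually perpendicular trans pairs.
There are 2 geometric isomers: Br and I mutually trans; Br and I mutually cis.
Each arrangement has an internal mirror plane or centre of symmetry, so none is chiral.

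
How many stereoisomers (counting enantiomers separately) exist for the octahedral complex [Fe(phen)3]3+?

2

In an octahedral complex each vertex has one trans partner and four cis neighbours.
Each phen is bidentate and must span two cis positions.
Only one geometric arrangement is possible; it has no improper symmetry element, so it exists as a pair of enantiomers (2 stereoisomers).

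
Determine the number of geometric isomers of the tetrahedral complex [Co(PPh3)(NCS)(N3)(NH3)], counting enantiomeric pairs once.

All four vertices of a tetrahedron are equivalent and mutually adjacent, so cis/trans isomerism cannot arise.
Only one geometric arrangement is possible; it has no improper symmetry element, so it exists as a pair of enantiomers (2 stereoisomers).

1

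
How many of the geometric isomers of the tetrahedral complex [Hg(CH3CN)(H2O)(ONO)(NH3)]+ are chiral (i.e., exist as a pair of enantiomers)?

1

All four vertices of a tetrahedron are equivalent and mutually adjacent, so cis/trans isomerism cannot arise.
Only one geometric arrangement is possible; it has no improper symmetry element, so it exists as a pair of enantiomers (2 stereoisomers).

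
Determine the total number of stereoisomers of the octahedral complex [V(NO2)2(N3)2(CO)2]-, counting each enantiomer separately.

An octahedron has six vertices in three trans pairs; every non-trans pair is cis.
The distinct arrangements are (5 in all): NO2 trans, N3 trans, CO trans; NO2 cis, N3 cis, CO trans; NO2 trans, N3 cis, CO cis; NO2 cis, N3 cis, CO cis (chiral); NO2 cis, N3 trans, CO cis.
One of these lacks any improper symmetry element and so occurs as an enantiomeric pair, giving 5 + 1 = 6 stereoisomers in total.

6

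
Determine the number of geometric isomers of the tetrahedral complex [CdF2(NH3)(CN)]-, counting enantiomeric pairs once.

1

In a tetrahedral complex all four positions are equivalent and every pair of ligands is adjacent — there is no cis/trans distinction.
Only one geometric arrangement is possible.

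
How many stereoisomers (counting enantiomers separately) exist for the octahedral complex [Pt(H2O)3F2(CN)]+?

In an octahedral complex each vertex has one trans partner and four cis neighbours.
There are 3 geometric isomers: H2O mer, F cis; H2O mer, F trans; H2O fac, F cis.
Each arrangement has an internal mirror plane or centre of symmetry, so none is chiral.

3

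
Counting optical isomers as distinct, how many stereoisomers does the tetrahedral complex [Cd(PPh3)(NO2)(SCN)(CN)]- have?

2

In a tetrahedral complex all four positions are equivalent and every pair of ligands is adjacent — there is no cis/trans distinction.
Only one geometric arrangement is possible; it has no improper symmetry element, so it exists as a pair of enantiomers (2 stereoisomers).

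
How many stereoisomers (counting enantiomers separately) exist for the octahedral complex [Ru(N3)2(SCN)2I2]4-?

6

In an octahedral complex each vertex has one trans partner and four cis neighbours.
The distinct arrangements are (5 in all): N3 trans, SCN trans, I trans; N3 cis, SCN cis, I trans; N3 cis, SCN trans, I cis; N3 cis, SCN cis, I cis (chiral); N3 trans, SCN cis, I cis.
One of these lacks any improper symmetry element and so occurs as an enantiomeric pair, giving 5 + 1 = 6 stereoisomers in total.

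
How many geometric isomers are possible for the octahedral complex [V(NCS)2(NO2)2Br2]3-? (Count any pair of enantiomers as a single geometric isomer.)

5

An octahedron has six vertices in three trans pairs; every non-trans pair is cis.
The distinct arrangements are (5 in all): NCS trans, NO2 trans, Br trans; NCS cis, NO2 cis, Br trans; NCS cis, NO2 trans, Br cis; NCS cis, NO2 cis, Br cis (chiral); NCS trans, NO2 cis, Br cis.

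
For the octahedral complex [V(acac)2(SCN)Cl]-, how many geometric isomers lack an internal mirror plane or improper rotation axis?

In an octahedral complex each vertex has one trans partner and four cis neighbours.
Each acac is bidentate and must span two cis positions.
There are 2 geometric isomers: SCN and Cl mutually trans; SCN and Cl mutually cis (chiral).
One of these lacks any improper symmetry element and so occurs as an enantiomeric pair, giving 2 + 1 = 3 stereoisomers in total.

1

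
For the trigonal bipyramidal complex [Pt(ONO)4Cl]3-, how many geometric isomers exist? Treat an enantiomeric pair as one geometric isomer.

In a trigonal bipyramid the two axial positions differ from the three equatorial ones.
Systematic placement gives 2 geometric isomers: Cl axial; Cl equatorial.

2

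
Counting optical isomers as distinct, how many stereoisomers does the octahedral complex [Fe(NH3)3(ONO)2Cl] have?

3

An octahedron has six vertices in three trans pairs; every non-trans pair is cis.
Working through the distinct placements yields 3 geometric isomers: NH3 mer, ONO trans; NH3 fac, ONO cis; NH3 mer, ONO cis.
Each arrangement has an internal mirror plane or centre of symmetry, so none is chiral.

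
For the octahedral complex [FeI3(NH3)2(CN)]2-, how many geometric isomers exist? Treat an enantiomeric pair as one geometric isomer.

3

The six octahedral sites form three mutually perpendicular trans pairs.
The distinct arrangements are (3 in all): I mer, NH3 trans; I fac, NH3 cis; I mer, NH3 cis.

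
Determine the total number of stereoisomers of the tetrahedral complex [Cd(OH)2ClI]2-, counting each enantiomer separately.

1

Only one geometric arrangement is possible.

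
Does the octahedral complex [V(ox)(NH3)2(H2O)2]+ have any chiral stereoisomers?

The six octahedral sites form three mutually perpendicular trans pairs.
Each ox is bidentate and must span two cis positions.
Systematic placement gives 3 geometric isomers: NH3 cis, H2O trans; NH3 cis, H2O cis (chiral); NH3 trans, H2O cis.
One of these lacks any improper symmetry element and so occurs as an enantiomeric pair, giving 3 + 1 = 4 stereoisomers in total.

yes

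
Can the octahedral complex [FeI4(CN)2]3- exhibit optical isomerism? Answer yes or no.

In an octahedral complex each vertex has one trans partner and four cis neighbours.
The distinct arrangements are (2 in all): CN trans; CN cis.
Each arrangement has an internal mirror plane or centre of symmetry, so none is chiral.

no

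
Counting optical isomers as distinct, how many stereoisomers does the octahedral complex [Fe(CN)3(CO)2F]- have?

3

In an octahedral complex each vertex has one trans partner and four cis neighbours.
Systematic placement gives 3 geometric isomers: CN mer, CO cis; CN mer, CO trans; CN fac, CO cis.
Each arrangement has an internal mirror plane or centre of symmetry, so none is chiral.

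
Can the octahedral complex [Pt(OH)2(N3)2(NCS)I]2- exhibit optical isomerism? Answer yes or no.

yes

An octahedron has six vertices in three trans pairs; every non-trans pair is cis.
The distinct arrangements are (6 in all): OH trans, N3 cis; OH cis, N3 cis (3 arrangements, 2 chiral); OH trans, N3 trans; OH cis, N3 trans.
Of these, 2 lack any improper symmetry element and so occur as enantiomeric pairs, giving 6 + 2 = 8 stereoisomers in total.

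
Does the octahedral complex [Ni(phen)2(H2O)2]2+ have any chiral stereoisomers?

In an octahedral complex each vertex has one trans partner and four cis neighbours.
Each phen is bidentate and must span two cis positions.
Working through the distinct placements yields 2 geometric isomers: H2O trans; H2O cis (chiral).
One of these lacks any improper symmetry element and so occurs as an enantiomeric pair, giving 2 + 1 = 3 stereoisomers in total.

yes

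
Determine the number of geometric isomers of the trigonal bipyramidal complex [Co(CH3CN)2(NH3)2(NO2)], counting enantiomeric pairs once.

Systematic enumeration (placing each ligand type in turn and discarding arrangements equivalent by rotation or reflection) gives 5 geometric isomers.

5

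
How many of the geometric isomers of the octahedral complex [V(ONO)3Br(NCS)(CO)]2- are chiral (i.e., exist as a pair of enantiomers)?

1

Working through the distinct placements yields 4 geometric isomers: ONO mer (3 arrangements); ONO fac (chiral).
One of these lacks any improper symmetry element and so occurs as an enantiomeric pair, giving 4 + 1 = 5 stereoisomers in total.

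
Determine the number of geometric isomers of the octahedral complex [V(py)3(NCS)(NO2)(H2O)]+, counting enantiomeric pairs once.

In an octahedral complex each vertex has one trans partner and four cis neighbours.
The distinct arrangements are (4 in all): py mer (3 arrangements); py fac (chiral).

4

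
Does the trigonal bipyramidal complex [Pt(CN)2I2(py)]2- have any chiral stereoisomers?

yes

A trigonal bipyramid has two axial and three equatorial sites, which are chemically inequivalent.
Placing the ligands in turn and identifying arrangements related by rotation or reflection leaves 5 distinct geometric isomers.
One of these lacks any improper symmetry element and so occurs as an enantiomeric pair, giving 5 + 1 = 6 stereoisomers in total.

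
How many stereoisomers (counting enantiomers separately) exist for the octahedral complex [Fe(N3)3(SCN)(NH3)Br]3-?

The six octahedral sites form three mutually perpendicular trans pairs.
The distinct arrangements are (4 in all): N3 mer (3 arrangements); N3 fac (chiral).
One of these lacks any improper symmetry element and so occurs as an enantiomeric pair, giving 4 + 1 = 5 stereoisomers in total.

5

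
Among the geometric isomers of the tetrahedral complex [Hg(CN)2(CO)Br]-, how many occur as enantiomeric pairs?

0

All four vertices of a tetrahedron are equivalent and mutually adjacent, so cis/trans isomerism cannot arise.
Only one geometric arrangement is possible.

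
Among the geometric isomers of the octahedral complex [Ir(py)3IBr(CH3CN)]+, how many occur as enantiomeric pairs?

1

The six octahedral sites form three mutually perpendicular trans pairs.
The distinct arrangements are (4 in all): py mer (3 arrangements); py fac (chiral).
One of these lacks any improper symmetry element and so occurs as an enantiomeric pair, giving 4 + 1 = 5 stereoisomers in total.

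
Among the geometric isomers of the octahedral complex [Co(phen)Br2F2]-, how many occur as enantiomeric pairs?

1

In an octahedral complex each vertex has one trans partner and four cis neighbours.
Each phen is bidentate and must span two cis positions.
The distinct arrangements are (3 in all): Br trans, F cis; Br cis, F cis (chiral); Br cis, F trans.
One of these lacks any improper symmetry element and so occurs as an enantiomeric pair, giving 3 + 1 = 4 stereoisomers in total.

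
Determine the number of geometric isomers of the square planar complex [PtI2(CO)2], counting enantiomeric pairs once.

2

In a square planar complex each vertex has one trans partner and two cis neighbours.
Working through the distinct placements yields 2 geometric isomers: I cis; I trans.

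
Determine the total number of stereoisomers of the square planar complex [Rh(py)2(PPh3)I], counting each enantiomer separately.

2

In a square planar complex each vertex has one trans partner and two cis neighbours.
Working through the distinct placements yields 2 geometric isomers: py cis; py trans.
Each arrangement has an internal mirror plane or centre of symmetry, so none is chiral.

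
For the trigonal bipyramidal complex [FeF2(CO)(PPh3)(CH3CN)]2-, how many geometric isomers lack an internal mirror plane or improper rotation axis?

3

A trigonal bipyramid has two axial and three equatorial sites, which are chemically inequivalent.
Systematic enumeration (placing each ligand type in turn and discarding arrangements equivalent by rotation or reflection) gives 7 geometric isomers.
Of these, 3 lack any improper symmetry element and so occur as enantiomeric pairs, giving 7 + 3 = 10 stereoisomers in total.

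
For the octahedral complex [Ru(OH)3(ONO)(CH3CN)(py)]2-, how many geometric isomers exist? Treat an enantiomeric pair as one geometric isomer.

4

The six octahedral sites form three mutually perpendicular trans pairs.
Systematic placement gives 4 geometric isomers: OH mer (3 arrangements); OH fac (chiral).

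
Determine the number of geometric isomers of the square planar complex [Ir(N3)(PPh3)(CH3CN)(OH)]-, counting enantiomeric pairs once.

A square has two trans pairs of vertices; adjacent vertices are cis.
Systematic placement gives 3 geometric isomers: (CH3CN/OH trans, N3/PPh3 trans); (CH3CN/PPh3 trans, N3/OH trans); (CH3CN/N3 trans, OH/PPh3 trans).

3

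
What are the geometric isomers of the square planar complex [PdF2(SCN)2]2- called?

cis and trans

A square has two trans pairs of vertices; adjacent vertices are cis.
Working through the distinct placements yields 2 geometric isomers: F cis; F trans.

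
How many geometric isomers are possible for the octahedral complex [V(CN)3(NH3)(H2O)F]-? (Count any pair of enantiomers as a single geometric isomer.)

The six octahedral sites form three mutually perpendicular trans pairs.
Systematic placement gives 4 geometric isomers: CN mer (3 arrangements); CN fac (chiral).

4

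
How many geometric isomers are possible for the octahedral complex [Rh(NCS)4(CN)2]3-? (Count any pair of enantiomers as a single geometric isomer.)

2

An octahedron has six vertices in three trans pairs; every non-trans pair is cis.
Systematic placement gives 2 geometric isomers: CN trans; CN cis.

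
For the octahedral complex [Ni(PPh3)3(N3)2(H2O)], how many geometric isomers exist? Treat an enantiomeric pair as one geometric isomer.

An octahedron has six vertices in three trans pairs; every non-trans pair is cis.
Systematic placement gives 3 geometric isomers: PPh3 mer, N3 cis; PPh3 mer, N3 trans; PPh3 fac, N3 cis.

3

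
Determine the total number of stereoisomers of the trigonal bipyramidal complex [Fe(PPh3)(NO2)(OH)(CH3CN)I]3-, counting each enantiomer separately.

20

A trigonal bipyramid has two axial and three equatorial sites, which are chemically inequivalent.
Systematic enumeration (placing each ligand type in turn and discarding arrangements equivalent by rotation or reflection) gives 10 geometric isomers.
Of these, 10 lack any improper symmetry element and so occur as enantiomeric pairs, giving 10 + 10 = 20 stereoisomers in total.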